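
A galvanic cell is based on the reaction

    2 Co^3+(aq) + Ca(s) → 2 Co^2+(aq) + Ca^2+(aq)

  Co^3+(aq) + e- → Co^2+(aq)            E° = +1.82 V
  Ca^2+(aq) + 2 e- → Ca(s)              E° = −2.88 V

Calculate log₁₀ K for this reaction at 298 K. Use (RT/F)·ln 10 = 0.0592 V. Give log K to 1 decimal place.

log K = 158.8

The Co³⁺/Co²⁺ couple is reduced (cathode); E°cell = +1.82 − (−2.88) = +4.70 V with n = 2.
At equilibrium E = 0, so log K = nE°cell / 0.0592 = (2)(+4.70) / 0.0592 = 158.8.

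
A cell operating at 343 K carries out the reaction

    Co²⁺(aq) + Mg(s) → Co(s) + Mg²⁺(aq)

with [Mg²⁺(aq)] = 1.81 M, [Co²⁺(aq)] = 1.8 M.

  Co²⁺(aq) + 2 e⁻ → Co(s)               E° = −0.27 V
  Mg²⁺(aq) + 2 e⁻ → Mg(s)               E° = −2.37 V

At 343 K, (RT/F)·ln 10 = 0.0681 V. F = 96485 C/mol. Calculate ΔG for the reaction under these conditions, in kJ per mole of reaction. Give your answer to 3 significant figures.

With Co²⁺/Co reduced at the cathode, E°cell = −0.27 − (−2.37) = +2.10 V and n = 2.
The reaction quotient is [Mg²⁺(aq)] / [Co²⁺(aq)] = 1.01; by Nernst, E = +2.10 − (0.0681/2)(0.002) = +2.0999 V.
Then ΔG = −nFE = −2 × 96485 × +2.0999 J/mol = −405 kJ/mol.

−405 kJ/mol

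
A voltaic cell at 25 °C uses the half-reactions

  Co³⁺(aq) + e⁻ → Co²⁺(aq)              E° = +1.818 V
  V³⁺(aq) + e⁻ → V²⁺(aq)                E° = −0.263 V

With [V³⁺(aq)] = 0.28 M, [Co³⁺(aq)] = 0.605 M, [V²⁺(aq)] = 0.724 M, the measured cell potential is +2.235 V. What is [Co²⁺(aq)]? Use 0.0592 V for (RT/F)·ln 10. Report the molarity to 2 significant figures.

Co³⁺/Co²⁺ is the cathode (higher E°); E°cell = +1.818 − (−0.263) = +2.081 V with n = 1.
From the Nernst equation, log Q = n(E° − E)/0.0592 = 1·(+2.081 − (+2.235))/0.0592 = −2.601.
For Co³⁺(aq) + V²⁺(aq) → Co²⁺(aq) + V³⁺(aq), the reaction quotient is Q = ([Co²⁺(aq)]·[V³⁺(aq)]) / ([Co³⁺(aq)]·[V²⁺(aq)]).
Solving for the unknown gives log [Co²⁺(aq)] = −2.407, so [Co²⁺(aq)] ≈ 0.0039 M.

0.0039 M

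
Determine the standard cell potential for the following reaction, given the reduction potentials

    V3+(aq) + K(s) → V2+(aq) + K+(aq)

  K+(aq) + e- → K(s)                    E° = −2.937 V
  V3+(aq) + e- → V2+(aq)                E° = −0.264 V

In the reaction as written, V3+(aq) is reduced (cathode) and K+(aq) is produced by oxidation at the anode.
E°cell = E°(cathode) − E°(anode) = −0.264 − (−2.937) = +2.673 V.

+2.673 V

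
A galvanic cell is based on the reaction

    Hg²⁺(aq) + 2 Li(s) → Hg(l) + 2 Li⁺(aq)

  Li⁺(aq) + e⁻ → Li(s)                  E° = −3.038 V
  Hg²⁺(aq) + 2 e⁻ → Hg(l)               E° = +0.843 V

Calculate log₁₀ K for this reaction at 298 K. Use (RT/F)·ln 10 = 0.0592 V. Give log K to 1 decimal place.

The Hg²⁺/Hg couple is reduced (cathode); E°cell = +0.843 − (−3.038) = +3.881 V with n = 2.
At equilibrium E = 0, so log K = nE°cell / 0.0592 = (2)(+3.881) / 0.0592 = 131.1.

log K = 131.1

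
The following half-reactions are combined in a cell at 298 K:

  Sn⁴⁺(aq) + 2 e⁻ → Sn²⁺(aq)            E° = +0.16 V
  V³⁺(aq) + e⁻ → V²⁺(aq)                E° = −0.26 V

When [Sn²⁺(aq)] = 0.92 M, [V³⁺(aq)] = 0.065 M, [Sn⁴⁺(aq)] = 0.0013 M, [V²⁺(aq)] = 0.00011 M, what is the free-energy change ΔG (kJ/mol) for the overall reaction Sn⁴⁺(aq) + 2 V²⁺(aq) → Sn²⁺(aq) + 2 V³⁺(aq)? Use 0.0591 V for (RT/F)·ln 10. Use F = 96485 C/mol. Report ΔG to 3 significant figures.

E°cell = +0.16 − (−0.26) = +0.42 V; the balanced reaction transfers n = 2 electrons.
The reaction quotient is ([Sn²⁺(aq)]·[V³⁺(aq)]^2) / ([Sn⁴⁺(aq)]·[V²⁺(aq)]^2) = 2.47×10^8; by Nernst, E = +0.42 − (0.0591/2)(8.393) = +0.1720 V.
Finally ΔG = −nFE = −(2)(96485 C/mol)(+0.1720 V) = −33.2 kJ/mol.

−33.2 kJ/mol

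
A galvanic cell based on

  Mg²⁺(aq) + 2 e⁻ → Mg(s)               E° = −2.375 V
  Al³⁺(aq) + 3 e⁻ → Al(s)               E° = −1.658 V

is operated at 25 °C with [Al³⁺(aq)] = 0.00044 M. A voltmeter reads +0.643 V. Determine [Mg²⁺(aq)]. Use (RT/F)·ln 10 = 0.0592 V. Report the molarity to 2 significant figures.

1.8 M

The Al³⁺/Al couple has the larger reduction potential, so it is the cathode: E°cell = −1.658 − (−2.375) = +0.717 V and n = 6.
Rearranging E = E° − (0.0592/n)·log Q gives log Q = 6(+0.717 − (+0.643))/0.0592 = 7.500.
Balancing electrons gives 2 Al³⁺(aq) + 3 Mg(s) → 2 Al(s) + 3 Mg²⁺(aq); thus Q = [Mg²⁺(aq)]^3 / [Al³⁺(aq)]^2.
Substituting the known concentrations and solving, log [Mg²⁺(aq)] = 0.262 and [Mg²⁺(aq)] = 1.8 M.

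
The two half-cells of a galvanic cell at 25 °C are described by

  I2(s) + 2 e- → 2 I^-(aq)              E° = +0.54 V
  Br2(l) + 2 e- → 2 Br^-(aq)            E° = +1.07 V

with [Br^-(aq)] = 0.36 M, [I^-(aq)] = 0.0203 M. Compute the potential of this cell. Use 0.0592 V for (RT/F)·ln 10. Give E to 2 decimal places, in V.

Since E°(Br₂/Br⁻) > E°(I₂/I⁻), Br₂/Br⁻ serves as the cathode.
E°cell = +1.07 − (+0.54) = +0.53 V, with n = 2 electrons transferred.
For the overall reaction Br2(l) + 2 I^-(aq) → 2 Br^-(aq) + I2(s), Q = [Br^-(aq)]^2 / [I^-(aq)]^2 = 314, giving log Q = 2.498.
By the Nernst equation, E = +0.53 − (0.0592/2)·(2.498) = +0.46 V.

+0.46 V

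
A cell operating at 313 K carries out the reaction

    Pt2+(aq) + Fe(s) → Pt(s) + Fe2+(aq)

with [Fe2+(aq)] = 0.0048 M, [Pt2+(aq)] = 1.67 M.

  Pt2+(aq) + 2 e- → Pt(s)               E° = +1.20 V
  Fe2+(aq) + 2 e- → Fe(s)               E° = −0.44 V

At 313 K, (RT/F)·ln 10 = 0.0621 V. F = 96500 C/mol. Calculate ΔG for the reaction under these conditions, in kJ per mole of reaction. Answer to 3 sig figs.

E°cell = +1.20 − (−0.44) = +1.64 V; the balanced reaction transfers n = 2 electrons.
Q = [Fe2+(aq)] / [Pt2+(aq)] = 0.00287, so log Q = −2.541 and E = +1.64 − (0.0621/2)(−2.541) = +1.7189 V.
ΔG = −nFE = −(2)(96500)(+1.7189) J/mol = −332 kJ/mol.

−332 kJ/mol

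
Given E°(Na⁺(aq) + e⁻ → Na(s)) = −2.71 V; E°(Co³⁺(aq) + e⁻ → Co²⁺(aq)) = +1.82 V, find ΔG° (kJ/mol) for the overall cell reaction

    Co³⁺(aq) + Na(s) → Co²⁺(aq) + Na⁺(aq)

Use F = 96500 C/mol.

In the reaction as written Co³⁺(aq) is reduced, so the Co³⁺/Co²⁺ couple is the cathode and Na⁺/Na is the anode.
E°cell = +1.82 − (−2.71) = +4.53 V; balancing electrons gives n = 1.
ΔG° = −nFE°cell = −(1)(96500)(+4.53) J/mol = −437 kJ/mol.

−437 kJ/mol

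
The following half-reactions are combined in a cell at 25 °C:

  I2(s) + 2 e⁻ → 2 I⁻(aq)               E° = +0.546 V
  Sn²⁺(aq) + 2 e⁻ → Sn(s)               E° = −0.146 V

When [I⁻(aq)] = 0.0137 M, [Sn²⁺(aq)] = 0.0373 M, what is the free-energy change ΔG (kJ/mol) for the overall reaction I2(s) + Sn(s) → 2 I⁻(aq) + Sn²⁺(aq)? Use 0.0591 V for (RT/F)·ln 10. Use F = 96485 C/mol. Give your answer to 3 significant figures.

With I₂/I⁻ reduced at the cathode, E°cell = +0.546 − (−0.146) = +0.692 V and n = 2.
Q = [I⁻(aq)]^2·[Sn²⁺(aq)] = 7×10^−6, so log Q = −5.155 and E = +0.692 − (0.0591/2)(−5.155) = +0.8443 V.
Then ΔG = −nFE = −2 × 96485 × +0.8443 J/mol = −163 kJ/mol.

−163 kJ/mol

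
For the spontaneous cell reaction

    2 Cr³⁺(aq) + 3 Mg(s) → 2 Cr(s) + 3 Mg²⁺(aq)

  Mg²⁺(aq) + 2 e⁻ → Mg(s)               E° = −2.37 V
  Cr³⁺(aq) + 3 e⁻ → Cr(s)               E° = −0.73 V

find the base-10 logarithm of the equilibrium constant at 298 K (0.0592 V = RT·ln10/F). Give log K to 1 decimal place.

log K = 166.2

The Cr³⁺/Cr couple is reduced (cathode); E°cell = −0.73 − (−2.37) = +1.64 V with n = 6.
At equilibrium E = 0, so log K = nE°cell / 0.0592 = (6)(+1.64) / 0.0592 = 166.2.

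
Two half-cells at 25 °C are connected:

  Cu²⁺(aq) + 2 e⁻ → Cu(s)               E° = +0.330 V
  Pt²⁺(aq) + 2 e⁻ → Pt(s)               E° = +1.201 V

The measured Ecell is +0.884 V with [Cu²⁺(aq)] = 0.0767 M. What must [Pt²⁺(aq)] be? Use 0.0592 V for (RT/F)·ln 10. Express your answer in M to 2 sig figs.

0.21 M

With Pt²⁺/Pt at the cathode and Cu²⁺/Cu at the anode, E°cell = +1.201 − (+0.330) = +0.871 V (n = 2).
From the Nernst equation, log Q = n(E° − E)/0.0592 = 2·(+0.871 − (+0.884))/0.0592 = −0.439.
The balanced reaction is Pt²⁺(aq) + Cu(s) → Pt(s) + Cu²⁺(aq), so Q = [Cu²⁺(aq)] / [Pt²⁺(aq)].
Isolating [Pt²⁺(aq)] in Q = 10^{−0.439} yields log [Pt²⁺(aq)] = −0.676, i.e. 0.21 M.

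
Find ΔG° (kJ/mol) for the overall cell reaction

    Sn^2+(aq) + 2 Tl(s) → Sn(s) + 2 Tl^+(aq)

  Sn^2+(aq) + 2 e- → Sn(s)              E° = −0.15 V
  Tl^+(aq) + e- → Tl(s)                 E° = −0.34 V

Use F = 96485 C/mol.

−36.7 kJ/mol

In the reaction as written Sn^2+(aq) is reduced, so the Sn²⁺/Sn couple is the cathode and Tl⁺/Tl is the anode.
E°cell = −0.15 − (−0.34) = +0.19 V; balancing electrons gives n = 2.
ΔG° = −nFE°cell = −(2)(96485)(+0.19) J/mol = −36.7 kJ/mol.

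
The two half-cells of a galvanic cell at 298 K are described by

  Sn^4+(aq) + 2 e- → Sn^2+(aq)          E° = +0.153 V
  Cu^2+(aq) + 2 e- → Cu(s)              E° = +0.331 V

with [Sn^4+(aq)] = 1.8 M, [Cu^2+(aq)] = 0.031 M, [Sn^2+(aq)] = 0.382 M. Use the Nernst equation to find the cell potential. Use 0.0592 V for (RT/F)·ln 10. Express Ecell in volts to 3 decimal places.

+0.113 V

The Cu²⁺/Cu couple has the more positive E°, so it is the cathode; Sn⁴⁺/Sn²⁺ is the anode.
E°cell = E°cat − E°an = +0.331 − (+0.153) = +0.178 V; n = 2.
For the overall reaction Cu^2+(aq) + Sn^2+(aq) → Cu(s) + Sn^4+(aq), Q = [Sn^4+(aq)] / ([Cu^2+(aq)]·[Sn^2+(aq)]) = 152, giving log Q = 2.182.
Applying E = E° − (RT ln10/nF)·log Q gives +0.178 − (0.0592/2)(2.182) = +0.113 V.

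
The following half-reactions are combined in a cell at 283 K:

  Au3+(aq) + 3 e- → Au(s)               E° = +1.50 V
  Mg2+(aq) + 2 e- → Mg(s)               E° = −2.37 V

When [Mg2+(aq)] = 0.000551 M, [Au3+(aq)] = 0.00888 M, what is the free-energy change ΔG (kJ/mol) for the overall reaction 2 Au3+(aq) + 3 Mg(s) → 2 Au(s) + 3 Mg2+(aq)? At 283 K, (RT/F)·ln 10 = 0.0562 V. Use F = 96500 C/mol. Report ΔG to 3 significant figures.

−2270 kJ/mol

With Au³⁺/Au reduced at the cathode, E°cell = +1.50 − (−2.37) = +3.87 V and n = 6.
Q = [Mg2+(aq)]^3 / [Au3+(aq)]^2 = 2.12×10^−6, so log Q = −5.673 and E = +3.87 − (0.0562/6)(−5.673) = +3.9231 V.
Then ΔG = −nFE = −6 × 96500 × +3.9231 J/mol = −2270 kJ/mol.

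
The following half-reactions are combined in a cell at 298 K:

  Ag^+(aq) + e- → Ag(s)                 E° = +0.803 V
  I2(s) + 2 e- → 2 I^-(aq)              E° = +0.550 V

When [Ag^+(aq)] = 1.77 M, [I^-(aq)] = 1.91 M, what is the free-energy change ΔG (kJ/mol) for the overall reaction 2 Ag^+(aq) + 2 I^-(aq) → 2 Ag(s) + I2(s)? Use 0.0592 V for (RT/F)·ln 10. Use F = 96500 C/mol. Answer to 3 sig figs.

E°cell = +0.803 − (+0.550) = +0.253 V; the balanced reaction transfers n = 2 electrons.
The reaction quotient is 1 / ([Ag^+(aq)]^2·[I^-(aq)]^2) = 0.0875; by Nernst, E = +0.253 − (0.0592/2)(−1.058) = +0.2843 V.
ΔG = −nFE = −(2)(96500)(+0.2843) J/mol = −54.9 kJ/mol.

−54.9 kJ/mol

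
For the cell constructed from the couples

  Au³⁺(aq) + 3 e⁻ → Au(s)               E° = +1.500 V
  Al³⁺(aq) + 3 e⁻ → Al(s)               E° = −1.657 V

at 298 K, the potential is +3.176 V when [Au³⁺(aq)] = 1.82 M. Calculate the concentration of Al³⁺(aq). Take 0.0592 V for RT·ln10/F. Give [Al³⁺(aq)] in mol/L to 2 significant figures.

0.20 M

The Au³⁺/Au couple has the larger reduction potential, so it is the cathode: E°cell = +1.500 − (−1.657) = +3.157 V and n = 3.
Rearranging E = E° − (0.0592/n)·log Q gives log Q = 3(+3.157 − (+3.176))/0.0592 = −0.963.
Balancing electrons gives Au³⁺(aq) + Al(s) → Au(s) + Al³⁺(aq); thus Q = [Al³⁺(aq)] / [Au³⁺(aq)].
Solving for the unknown gives log [Al³⁺(aq)] = −0.703, so [Al³⁺(aq)] ≈ 0.20 M.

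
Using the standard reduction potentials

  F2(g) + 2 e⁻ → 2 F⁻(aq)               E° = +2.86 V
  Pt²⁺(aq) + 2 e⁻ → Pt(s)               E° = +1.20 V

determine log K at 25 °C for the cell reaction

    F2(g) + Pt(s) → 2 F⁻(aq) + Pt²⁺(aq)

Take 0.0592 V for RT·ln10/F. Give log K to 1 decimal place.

The F₂/F⁻ couple is reduced (cathode); E°cell = +2.86 − (+1.20) = +1.66 V with n = 2.
At equilibrium E = 0, so log K = nE°cell / 0.0592 = (2)(+1.66) / 0.0592 = 56.1.

log K = 56.1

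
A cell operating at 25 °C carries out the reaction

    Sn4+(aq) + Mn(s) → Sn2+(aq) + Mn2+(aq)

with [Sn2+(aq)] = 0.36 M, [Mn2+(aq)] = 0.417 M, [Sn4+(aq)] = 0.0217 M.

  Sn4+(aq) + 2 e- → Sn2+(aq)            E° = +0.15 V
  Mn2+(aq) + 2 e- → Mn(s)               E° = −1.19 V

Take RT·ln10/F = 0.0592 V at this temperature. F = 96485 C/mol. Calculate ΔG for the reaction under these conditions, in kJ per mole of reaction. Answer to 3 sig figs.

With Sn⁴⁺/Sn²⁺ reduced at the cathode, E°cell = +0.15 − (−1.19) = +1.34 V and n = 2.
Q = ([Sn2+(aq)]·[Mn2+(aq)]) / [Sn4+(aq)] = 6.92, so log Q = 0.840 and E = +1.34 − (0.0592/2)(0.840) = +1.3151 V.
Finally ΔG = −nFE = −(2)(96485 C/mol)(+1.3151 V) = −254 kJ/mol.

−254 kJ/mol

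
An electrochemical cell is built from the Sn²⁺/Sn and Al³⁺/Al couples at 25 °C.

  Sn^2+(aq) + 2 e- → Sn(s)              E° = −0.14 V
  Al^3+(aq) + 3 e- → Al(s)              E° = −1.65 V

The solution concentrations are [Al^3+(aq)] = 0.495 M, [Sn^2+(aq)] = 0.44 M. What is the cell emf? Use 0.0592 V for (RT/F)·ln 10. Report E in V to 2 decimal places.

+1.51 V

The Sn²⁺/Sn couple has the more positive E°, so it is the cathode; Al³⁺/Al is the anode.
E°cell = E°cat − E°an = −0.14 − (−1.65) = +1.51 V; n = 6.
For the overall reaction 3 Sn^2+(aq) + 2 Al(s) → 3 Sn(s) + 2 Al^3+(aq), Q = [Al^3+(aq)]^2 / [Sn^2+(aq)]^3 = 2.88, giving log Q = 0.459.
By the Nernst equation, E = +1.51 − (0.0592/6)·(0.459) = +1.51 V.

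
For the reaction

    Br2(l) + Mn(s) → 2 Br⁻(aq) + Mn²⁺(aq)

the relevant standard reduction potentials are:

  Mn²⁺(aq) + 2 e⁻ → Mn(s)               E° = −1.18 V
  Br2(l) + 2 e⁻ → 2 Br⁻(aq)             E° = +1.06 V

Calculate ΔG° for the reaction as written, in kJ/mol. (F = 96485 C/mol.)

In the reaction as written Br2(l) is reduced, so the Br₂/Br⁻ couple is the cathode and Mn²⁺/Mn is the anode.
E°cell = +1.06 − (−1.18) = +2.24 V; balancing electrons gives n = 2.
ΔG° = −nFE°cell = −(2)(96485)(+2.24) J/mol = −432 kJ/mol.

−432 kJ/mol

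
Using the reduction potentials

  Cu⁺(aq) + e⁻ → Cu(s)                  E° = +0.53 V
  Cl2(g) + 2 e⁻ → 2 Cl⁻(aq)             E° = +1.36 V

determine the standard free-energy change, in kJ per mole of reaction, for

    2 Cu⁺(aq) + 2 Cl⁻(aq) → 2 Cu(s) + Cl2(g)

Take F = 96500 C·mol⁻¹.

In the reaction as written Cu⁺(aq) is reduced, so the Cu⁺/Cu couple is the cathode and Cl₂/Cl⁻ is the anode.
E°cell = +0.53 − (+1.36) = −0.83 V; balancing electrons gives n = 2.
ΔG° = −nFE°cell = −(2)(96500)(−0.83) J/mol = +160 kJ/mol.

+160 kJ/mol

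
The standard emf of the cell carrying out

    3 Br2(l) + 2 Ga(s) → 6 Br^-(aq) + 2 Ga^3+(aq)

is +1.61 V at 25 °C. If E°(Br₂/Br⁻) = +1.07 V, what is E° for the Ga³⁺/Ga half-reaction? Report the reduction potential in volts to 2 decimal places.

In the reaction as written the Br₂/Br⁻ couple is reduced (cathode) and Ga³⁺/Ga is oxidized (anode), so E°cell = E°(Br₂/Br⁻) − E°(Ga³⁺/Ga).
E°(Ga³⁺/Ga) = E°(cathode) − E°cell = +1.07 − (+1.61) = −0.54 V.

−0.54 V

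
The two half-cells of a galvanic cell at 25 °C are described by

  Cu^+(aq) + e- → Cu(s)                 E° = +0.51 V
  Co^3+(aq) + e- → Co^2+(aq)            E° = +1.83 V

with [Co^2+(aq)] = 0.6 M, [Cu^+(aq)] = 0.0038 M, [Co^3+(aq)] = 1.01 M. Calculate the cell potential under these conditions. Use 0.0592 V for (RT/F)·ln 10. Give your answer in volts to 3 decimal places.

+1.477 V

Co³⁺/Co²⁺ is reduced (cathode, E° = +1.83 V) and Cu⁺/Cu is oxidized (anode).
The standard potential is +1.83 − (+0.51) = +1.32 V and the balanced reaction transfers n = 1 electron.
The balanced reaction is Co^3+(aq) + Cu(s) → Co^2+(aq) + Cu^+(aq), so Q = ([Co^2+(aq)]·[Cu^+(aq)]) / [Co^3+(aq)] = 0.00226 and log Q = −2.646.
By the Nernst equation, E = +1.32 − (0.0592/1)·(−2.646) = +1.477 V.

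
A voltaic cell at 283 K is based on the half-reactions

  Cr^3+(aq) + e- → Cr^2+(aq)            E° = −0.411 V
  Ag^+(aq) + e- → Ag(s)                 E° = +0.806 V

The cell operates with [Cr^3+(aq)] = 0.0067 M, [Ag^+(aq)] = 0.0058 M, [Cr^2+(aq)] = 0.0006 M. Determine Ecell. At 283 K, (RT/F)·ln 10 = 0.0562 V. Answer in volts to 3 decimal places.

+1.032 V

Ag⁺/Ag is reduced (cathode, E° = +0.806 V) and Cr³⁺/Cr²⁺ is oxidized (anode).
E°cell = +0.806 − (−0.411) = +1.217 V, with n = 1 electron transferred.
For the overall reaction Ag^+(aq) + Cr^2+(aq) → Ag(s) + Cr^3+(aq), Q = [Cr^3+(aq)] / ([Ag^+(aq)]·[Cr^2+(aq)]) = 1.93×10^3, giving log Q = 3.284.
By the Nernst equation, E = +1.217 − (0.0562/1)·(3.284) = +1.032 V.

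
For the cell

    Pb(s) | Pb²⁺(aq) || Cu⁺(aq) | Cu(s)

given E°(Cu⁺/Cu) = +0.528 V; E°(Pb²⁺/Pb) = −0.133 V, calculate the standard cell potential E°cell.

+0.661 V

By convention the left-hand electrode in cell notation is the anode (oxidation) and the right-hand electrode is the cathode (reduction).
E°cell = E°(right) − E°(left) = +0.528 − (−0.133) = +0.661 V.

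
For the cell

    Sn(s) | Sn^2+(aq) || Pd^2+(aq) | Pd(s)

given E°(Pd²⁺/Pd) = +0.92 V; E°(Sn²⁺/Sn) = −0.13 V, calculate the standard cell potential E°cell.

By convention the left-hand electrode in cell notation is the anode (oxidation) and the right-hand electrode is the cathode (reduction).
E°cell = E°(right) − E°(left) = +0.92 − (−0.13) = +1.05 V.

+1.05 V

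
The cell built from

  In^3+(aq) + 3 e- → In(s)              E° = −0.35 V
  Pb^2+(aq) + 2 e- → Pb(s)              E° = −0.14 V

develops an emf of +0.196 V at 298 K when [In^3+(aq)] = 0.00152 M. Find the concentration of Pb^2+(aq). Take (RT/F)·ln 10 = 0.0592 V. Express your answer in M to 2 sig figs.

0.0044 M

With Pb²⁺/Pb at the cathode and In³⁺/In at the anode, E°cell = −0.14 − (−0.35) = +0.21 V (n = 6).
Since E = E° − (0.0592/n)·log Q, log Q = n(E° − E)/0.0592 = 1.419.
For 3 Pb^2+(aq) + 2 In(s) → 3 Pb(s) + 2 In^3+(aq), the reaction quotient is Q = [In^3+(aq)]^2 / [Pb^2+(aq)]^3.
Isolating [Pb^2+(aq)] in Q = 10^{1.419} yields log [Pb^2+(aq)] = −2.352, i.e. 0.0044 M.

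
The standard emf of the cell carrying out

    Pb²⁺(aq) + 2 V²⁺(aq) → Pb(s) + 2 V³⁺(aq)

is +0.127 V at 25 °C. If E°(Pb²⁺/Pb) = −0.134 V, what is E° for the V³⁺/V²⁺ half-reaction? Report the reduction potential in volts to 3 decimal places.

−0.261 V

In the reaction as written the Pb²⁺/Pb couple is reduced (cathode) and V³⁺/V²⁺ is oxidized (anode), so E°cell = E°(Pb²⁺/Pb) − E°(V³⁺/V²⁺).
E°(V³⁺/V²⁺) = E°(cathode) − E°cell = −0.134 − (+0.127) = −0.261 V.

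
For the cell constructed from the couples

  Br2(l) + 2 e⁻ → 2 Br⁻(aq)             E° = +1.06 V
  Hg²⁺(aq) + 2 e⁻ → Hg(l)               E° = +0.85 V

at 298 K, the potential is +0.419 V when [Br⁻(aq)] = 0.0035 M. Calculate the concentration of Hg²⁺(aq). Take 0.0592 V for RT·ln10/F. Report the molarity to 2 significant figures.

The Br₂/Br⁻ couple has the larger reduction potential, so it is the cathode: E°cell = +1.06 − (+0.85) = +0.21 V and n = 2.
Rearranging E = E° − (0.0592/n)·log Q gives log Q = 2(+0.21 − (+0.419))/0.0592 = −7.061.
The balanced reaction is Br2(l) + Hg(l) → 2 Br⁻(aq) + Hg²⁺(aq), so Q = [Br⁻(aq)]^2·[Hg²⁺(aq)].
Substituting the known concentrations and solving, log [Hg²⁺(aq)] = −2.149 and [Hg²⁺(aq)] = 0.0071 M.

0.0071 M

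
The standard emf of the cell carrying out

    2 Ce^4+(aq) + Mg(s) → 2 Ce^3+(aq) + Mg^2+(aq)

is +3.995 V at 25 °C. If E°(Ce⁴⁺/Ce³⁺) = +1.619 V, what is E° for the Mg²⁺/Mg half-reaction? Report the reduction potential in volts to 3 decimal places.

−2.376 V

In the reaction as written the Ce⁴⁺/Ce³⁺ couple is reduced (cathode) and Mg²⁺/Mg is oxidized (anode), so E°cell = E°(Ce⁴⁺/Ce³⁺) − E°(Mg²⁺/Mg).
E°(Mg²⁺/Mg) = E°(cathode) − E°cell = +1.619 − (+3.995) = −2.376 V.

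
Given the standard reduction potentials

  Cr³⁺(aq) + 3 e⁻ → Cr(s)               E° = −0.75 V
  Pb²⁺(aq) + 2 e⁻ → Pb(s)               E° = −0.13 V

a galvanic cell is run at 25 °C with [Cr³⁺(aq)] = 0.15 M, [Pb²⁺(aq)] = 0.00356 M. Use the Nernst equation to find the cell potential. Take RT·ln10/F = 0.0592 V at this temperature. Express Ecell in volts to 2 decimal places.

The Pb²⁺/Pb couple has the more positive E°, so it is the cathode; Cr³⁺/Cr is the anode.
The standard potential is −0.13 − (−0.75) = +0.62 V and the balanced reaction transfers n = 6 electrons.
For the overall reaction 3 Pb²⁺(aq) + 2 Cr(s) → 3 Pb(s) + 2 Cr³⁺(aq), Q = [Cr³⁺(aq)]^2 / [Pb²⁺(aq)]^3 = 4.99×10^5, giving log Q = 5.698.
E = E° − (0.0592/n)·log Q = +0.62 − (0.0592/6)(5.698) = +0.56 V.

+0.56 V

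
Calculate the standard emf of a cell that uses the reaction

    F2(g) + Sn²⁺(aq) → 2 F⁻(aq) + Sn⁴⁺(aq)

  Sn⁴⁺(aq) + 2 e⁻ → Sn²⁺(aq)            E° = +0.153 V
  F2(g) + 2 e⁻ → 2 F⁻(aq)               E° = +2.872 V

F2(g) gains electrons, so the F₂/F⁻ couple is the cathode; the Sn⁴⁺/Sn²⁺ couple is the anode.
E°cell = E°(cathode) − E°(anode) = +2.872 − (+0.153) = +2.719 V.
The positive value indicates the reaction is spontaneous as written.

+2.719 V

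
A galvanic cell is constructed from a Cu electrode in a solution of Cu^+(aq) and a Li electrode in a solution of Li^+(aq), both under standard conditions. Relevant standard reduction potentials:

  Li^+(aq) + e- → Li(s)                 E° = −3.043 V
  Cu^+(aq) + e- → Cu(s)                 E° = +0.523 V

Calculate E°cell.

+3.566 V

Of the two couples in this cell, the one with the more positive reduction potential is reduced at the cathode: here that is Cu⁺/Cu (+0.523 V); Li⁺/Li (−3.043 V) is the anode.
E°cell = E°(cathode) − E°(anode) = +0.523 − (−3.043) = +3.566 V.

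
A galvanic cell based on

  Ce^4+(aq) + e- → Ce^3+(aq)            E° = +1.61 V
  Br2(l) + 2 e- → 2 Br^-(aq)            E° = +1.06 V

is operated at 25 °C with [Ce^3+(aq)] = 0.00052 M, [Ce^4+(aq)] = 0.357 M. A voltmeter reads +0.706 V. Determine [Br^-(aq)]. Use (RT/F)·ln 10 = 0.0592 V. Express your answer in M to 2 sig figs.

With Ce⁴⁺/Ce³⁺ at the cathode and Br₂/Br⁻ at the anode, E°cell = +1.61 − (+1.06) = +0.55 V (n = 2).
Rearranging E = E° − (0.0592/n)·log Q gives log Q = 2(+0.55 − (+0.706))/0.0592 = −5.270.
The balanced reaction is 2 Ce^4+(aq) + 2 Br^-(aq) → 2 Ce^3+(aq) + Br2(l), so Q = [Ce^3+(aq)]^2 / ([Ce^4+(aq)]^2·[Br^-(aq)]^2).
Substituting the known concentrations and solving, log [Br^-(aq)] = −0.202 and [Br^-(aq)] = 0.63 M.

0.63 M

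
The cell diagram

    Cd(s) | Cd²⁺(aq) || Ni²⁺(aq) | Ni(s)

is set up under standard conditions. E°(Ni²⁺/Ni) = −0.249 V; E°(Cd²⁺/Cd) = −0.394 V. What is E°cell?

By convention the left-hand electrode in cell notation is the anode (oxidation) and the right-hand electrode is the cathode (reduction).
E°cell = E°(right) − E°(left) = −0.249 − (−0.394) = +0.145 V.

+0.145 V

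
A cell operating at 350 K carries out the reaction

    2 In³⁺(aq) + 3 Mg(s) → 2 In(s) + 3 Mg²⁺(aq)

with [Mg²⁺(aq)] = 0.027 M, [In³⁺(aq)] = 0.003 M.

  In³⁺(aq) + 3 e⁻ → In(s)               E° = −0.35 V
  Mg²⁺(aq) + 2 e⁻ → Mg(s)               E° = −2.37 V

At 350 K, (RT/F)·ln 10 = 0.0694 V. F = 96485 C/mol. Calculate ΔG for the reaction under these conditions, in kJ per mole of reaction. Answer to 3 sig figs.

−1170 kJ/mol

E°cell = −0.35 − (−2.37) = +2.02 V; the balanced reaction transfers n = 6 electrons.
The reaction quotient is [Mg²⁺(aq)]^3 / [In³⁺(aq)]^2 = 2.19; by Nernst, E = +2.02 − (0.0694/6)(0.340) = +2.0161 V.
Then ΔG = −nFE = −6 × 96485 × +2.0161 J/mol = −1170 kJ/mol.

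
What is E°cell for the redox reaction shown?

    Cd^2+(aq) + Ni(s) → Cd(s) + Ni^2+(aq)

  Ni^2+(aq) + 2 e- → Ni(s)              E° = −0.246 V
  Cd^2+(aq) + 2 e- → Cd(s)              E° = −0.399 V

−0.153 V

Cd^2+(aq) gains electrons, so the Cd²⁺/Cd couple is the cathode; the Ni²⁺/Ni couple is the anode.
E°cell = E°(cathode) − E°(anode) = −0.399 − (−0.246) = −0.153 V.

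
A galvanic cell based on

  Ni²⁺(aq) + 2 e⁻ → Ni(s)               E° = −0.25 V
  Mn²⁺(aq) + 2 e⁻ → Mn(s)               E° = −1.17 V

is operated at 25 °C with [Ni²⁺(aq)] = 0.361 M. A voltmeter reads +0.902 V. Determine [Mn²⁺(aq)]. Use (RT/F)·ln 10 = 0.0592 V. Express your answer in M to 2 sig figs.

Ni²⁺/Ni is the cathode (higher E°); E°cell = −0.25 − (−1.17) = +0.92 V with n = 2.
Since E = E° − (0.0592/n)·log Q, log Q = n(E° − E)/0.0592 = 0.608.
Balancing electrons gives Ni²⁺(aq) + Mn(s) → Ni(s) + Mn²⁺(aq); thus Q = [Mn²⁺(aq)] / [Ni²⁺(aq)].
Substituting the known concentrations and solving, log [Mn²⁺(aq)] = 0.166 and [Mn²⁺(aq)] = 1.5 M.

1.5 M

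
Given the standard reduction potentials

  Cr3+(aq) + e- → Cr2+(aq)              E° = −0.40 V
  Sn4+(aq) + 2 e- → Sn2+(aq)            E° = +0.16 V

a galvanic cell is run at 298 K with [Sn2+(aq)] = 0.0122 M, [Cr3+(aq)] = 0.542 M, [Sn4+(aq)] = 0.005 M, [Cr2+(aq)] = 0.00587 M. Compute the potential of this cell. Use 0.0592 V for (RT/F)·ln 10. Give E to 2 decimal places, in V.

The Sn⁴⁺/Sn²⁺ couple has the more positive E°, so it is the cathode; Cr³⁺/Cr²⁺ is the anode.
E°cell = E°cat − E°an = +0.16 − (−0.40) = +0.56 V; n = 2.
The balanced reaction is Sn4+(aq) + 2 Cr2+(aq) → Sn2+(aq) + 2 Cr3+(aq), so Q = ([Sn2+(aq)]·[Cr3+(aq)]^2) / ([Sn4+(aq)]·[Cr2+(aq)]^2) = 2.08×10^4 and log Q = 4.318.
By the Nernst equation, E = +0.56 − (0.0592/2)·(4.318) = +0.43 V.

+0.43 V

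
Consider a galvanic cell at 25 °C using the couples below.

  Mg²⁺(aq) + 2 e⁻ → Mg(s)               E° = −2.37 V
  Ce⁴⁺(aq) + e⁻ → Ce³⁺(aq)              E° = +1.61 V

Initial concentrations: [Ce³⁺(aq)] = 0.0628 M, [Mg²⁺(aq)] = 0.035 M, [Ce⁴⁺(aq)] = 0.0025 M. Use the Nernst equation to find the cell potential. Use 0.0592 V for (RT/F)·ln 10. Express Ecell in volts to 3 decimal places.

+3.940 V

Since E°(Ce⁴⁺/Ce³⁺) > E°(Mg²⁺/Mg), Ce⁴⁺/Ce³⁺ serves as the cathode.
The standard potential is +1.61 − (−2.37) = +3.98 V and the balanced reaction transfers n = 2 electrons.
The balanced reaction is 2 Ce⁴⁺(aq) + Mg(s) → 2 Ce³⁺(aq) + Mg²⁺(aq), so Q = ([Ce³⁺(aq)]^2·[Mg²⁺(aq)]) / [Ce⁴⁺(aq)]^2 = 22.1 and log Q = 1.344.
E = E° − (0.0592/n)·log Q = +3.98 − (0.0592/2)(1.344) = +3.940 V.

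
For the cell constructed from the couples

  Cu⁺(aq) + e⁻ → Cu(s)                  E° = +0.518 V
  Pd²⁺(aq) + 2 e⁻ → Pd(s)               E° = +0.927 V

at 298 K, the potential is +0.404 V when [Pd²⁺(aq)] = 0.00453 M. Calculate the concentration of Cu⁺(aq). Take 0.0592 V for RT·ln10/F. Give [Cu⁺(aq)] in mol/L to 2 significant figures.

With Pd²⁺/Pd at the cathode and Cu⁺/Cu at the anode, E°cell = +0.927 − (+0.518) = +0.409 V (n = 2).
Since E = E° − (0.0592/n)·log Q, log Q = n(E° − E)/0.0592 = 0.169.
Balancing electrons gives Pd²⁺(aq) + 2 Cu(s) → Pd(s) + 2 Cu⁺(aq); thus Q = [Cu⁺(aq)]^2 / [Pd²⁺(aq)].
Substituting the known concentrations and solving, log [Cu⁺(aq)] = −1.087 and [Cu⁺(aq)] = 0.082 M.

0.082 M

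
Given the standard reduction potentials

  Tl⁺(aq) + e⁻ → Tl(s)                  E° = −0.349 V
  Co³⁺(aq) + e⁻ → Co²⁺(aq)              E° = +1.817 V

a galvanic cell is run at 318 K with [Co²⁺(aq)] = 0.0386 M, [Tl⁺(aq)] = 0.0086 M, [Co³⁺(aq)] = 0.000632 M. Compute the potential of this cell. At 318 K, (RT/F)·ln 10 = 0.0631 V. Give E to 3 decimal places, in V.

+2.184 V

Since E°(Co³⁺/Co²⁺) > E°(Tl⁺/Tl), Co³⁺/Co²⁺ serves as the cathode.
E°cell = E°cat − E°an = +1.817 − (−0.349) = +2.166 V; n = 1.
The balanced reaction is Co³⁺(aq) + Tl(s) → Co²⁺(aq) + Tl⁺(aq), so Q = ([Co²⁺(aq)]·[Tl⁺(aq)]) / [Co³⁺(aq)] = 0.525 and log Q = −0.280.
Applying E = E° − (RT ln10/nF)·log Q gives +2.166 − (0.0631/1)(−0.280) = +2.184 V.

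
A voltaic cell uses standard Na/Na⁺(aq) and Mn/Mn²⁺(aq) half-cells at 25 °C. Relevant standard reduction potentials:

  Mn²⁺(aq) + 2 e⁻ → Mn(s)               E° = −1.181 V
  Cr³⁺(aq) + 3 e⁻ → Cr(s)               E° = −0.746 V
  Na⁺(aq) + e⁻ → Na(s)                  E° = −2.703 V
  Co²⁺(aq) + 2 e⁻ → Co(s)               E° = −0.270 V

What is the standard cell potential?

Of the two couples in this cell, the one with the more positive reduction potential is reduced at the cathode: here that is Mn²⁺/Mn (−1.181 V); Na⁺/Na (−2.703 V) is the anode.
E°cell = E°(cathode) − E°(anode) = −1.181 − (−2.703) = +1.522 V.

+1.522 V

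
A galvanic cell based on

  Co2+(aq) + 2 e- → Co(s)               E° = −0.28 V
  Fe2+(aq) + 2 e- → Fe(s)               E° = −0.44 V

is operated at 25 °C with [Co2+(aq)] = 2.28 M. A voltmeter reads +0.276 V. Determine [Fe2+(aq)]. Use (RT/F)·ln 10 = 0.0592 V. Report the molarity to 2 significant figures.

0.00027 M

The Co²⁺/Co couple has the larger reduction potential, so it is the cathode: E°cell = −0.28 − (−0.44) = +0.16 V and n = 2.
From the Nernst equation, log Q = n(E° − E)/0.0592 = 2·(+0.16 − (+0.276))/0.0592 = −3.919.
Balancing electrons gives Co2+(aq) + Fe(s) → Co(s) + Fe2+(aq); thus Q = [Fe2+(aq)] / [Co2+(aq)].
Solving for the unknown gives log [Fe2+(aq)] = −3.561, so [Fe2+(aq)] ≈ 0.00027 M.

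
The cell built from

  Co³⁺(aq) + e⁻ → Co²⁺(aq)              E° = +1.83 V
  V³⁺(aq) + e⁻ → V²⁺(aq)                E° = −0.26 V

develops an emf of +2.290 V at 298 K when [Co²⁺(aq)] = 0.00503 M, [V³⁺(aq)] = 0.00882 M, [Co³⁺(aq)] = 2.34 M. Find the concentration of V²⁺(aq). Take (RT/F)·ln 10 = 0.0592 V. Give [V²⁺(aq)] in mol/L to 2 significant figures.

0.045 M

Co³⁺/Co²⁺ is the cathode (higher E°); E°cell = +1.83 − (−0.26) = +2.09 V with n = 1.
Rearranging E = E° − (0.0592/n)·log Q gives log Q = 1(+2.09 − (+2.290))/0.0592 = −3.378.
The balanced reaction is Co³⁺(aq) + V²⁺(aq) → Co²⁺(aq) + V³⁺(aq), so Q = ([Co²⁺(aq)]·[V³⁺(aq)]) / ([Co³⁺(aq)]·[V²⁺(aq)]).
Substituting the known concentrations and solving, log [V²⁺(aq)] = −1.344 and [V²⁺(aq)] = 0.045 M.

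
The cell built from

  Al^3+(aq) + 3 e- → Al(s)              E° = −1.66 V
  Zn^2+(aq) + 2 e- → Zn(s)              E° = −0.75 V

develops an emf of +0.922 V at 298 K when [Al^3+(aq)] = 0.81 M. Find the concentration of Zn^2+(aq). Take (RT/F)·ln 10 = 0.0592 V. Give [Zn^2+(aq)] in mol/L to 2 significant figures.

2.2 M

Zn²⁺/Zn is the cathode (higher E°); E°cell = −0.75 − (−1.66) = +0.91 V with n = 6.
Rearranging E = E° − (0.0592/n)·log Q gives log Q = 6(+0.91 − (+0.922))/0.0592 = −1.216.
The balanced reaction is 3 Zn^2+(aq) + 2 Al(s) → 3 Zn(s) + 2 Al^3+(aq), so Q = [Al^3+(aq)]^2 / [Zn^2+(aq)]^3.
Isolating [Zn^2+(aq)] in Q = 10^{−1.216} yields log [Zn^2+(aq)] = 0.344, i.e. 2.2 M.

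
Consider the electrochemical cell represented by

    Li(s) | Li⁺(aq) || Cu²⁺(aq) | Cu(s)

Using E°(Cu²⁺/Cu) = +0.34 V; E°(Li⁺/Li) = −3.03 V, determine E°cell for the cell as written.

By convention the left-hand electrode in cell notation is the anode (oxidation) and the right-hand electrode is the cathode (reduction).
E°cell = E°(right) − E°(left) = +0.34 − (−3.03) = +3.37 V.

+3.37 V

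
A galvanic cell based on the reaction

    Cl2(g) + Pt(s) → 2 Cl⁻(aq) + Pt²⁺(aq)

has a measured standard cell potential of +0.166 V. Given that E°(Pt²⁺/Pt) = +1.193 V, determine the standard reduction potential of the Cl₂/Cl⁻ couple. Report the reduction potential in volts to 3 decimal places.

+1.359 V

In the reaction as written the Cl₂/Cl⁻ couple is reduced (cathode) and Pt²⁺/Pt is oxidized (anode), so E°cell = E°(Cl₂/Cl⁻) − E°(Pt²⁺/Pt).
E°(Cl₂/Cl⁻) = E°cell + E°(anode) = +0.166 + (+1.193) = +1.359 V.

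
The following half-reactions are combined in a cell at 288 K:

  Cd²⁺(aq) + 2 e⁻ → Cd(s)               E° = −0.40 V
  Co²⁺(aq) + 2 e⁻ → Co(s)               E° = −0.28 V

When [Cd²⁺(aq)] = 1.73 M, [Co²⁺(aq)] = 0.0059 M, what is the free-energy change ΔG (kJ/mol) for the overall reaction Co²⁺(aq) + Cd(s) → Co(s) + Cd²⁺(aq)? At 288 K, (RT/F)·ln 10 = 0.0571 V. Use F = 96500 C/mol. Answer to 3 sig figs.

−9.57 kJ/mol

The standard cell potential is −0.28 − (−0.40) = +0.12 V, with n = 2 electrons in the balanced equation.
The reaction quotient is [Cd²⁺(aq)] / [Co²⁺(aq)] = 293; by Nernst, E = +0.12 − (0.0571/2)(2.467) = +0.0496 V.
ΔG = −nFE = −(2)(96500)(+0.0496) J/mol = −9.57 kJ/mol.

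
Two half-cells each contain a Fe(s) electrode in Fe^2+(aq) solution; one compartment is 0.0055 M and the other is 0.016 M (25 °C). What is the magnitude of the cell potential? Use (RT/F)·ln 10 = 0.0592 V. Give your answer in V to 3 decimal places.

0.014 V

For a concentration cell E°cell = 0, since both electrodes use the same couple.
The compartment with the higher Fe^2+(aq) concentration (0.016 M) acts as the cathode; ions are reduced there and produced at the dilute (0.0055 M) anode.
With n = 2, Ecell = −(0.0592/2)·log([dilute]/[conc]) = −(0.0592/2)·log(0.0055/0.016) = +0.014 V.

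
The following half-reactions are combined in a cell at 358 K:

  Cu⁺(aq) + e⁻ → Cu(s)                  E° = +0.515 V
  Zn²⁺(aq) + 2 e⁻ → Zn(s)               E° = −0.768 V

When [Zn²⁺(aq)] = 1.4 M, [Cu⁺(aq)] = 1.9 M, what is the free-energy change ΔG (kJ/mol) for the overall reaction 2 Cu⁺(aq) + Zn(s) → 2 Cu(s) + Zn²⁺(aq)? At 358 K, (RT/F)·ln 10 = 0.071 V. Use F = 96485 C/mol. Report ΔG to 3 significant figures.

−250 kJ/mol

With Cu⁺/Cu reduced at the cathode, E°cell = +0.515 − (−0.768) = +1.283 V and n = 2.
Q = [Zn²⁺(aq)] / [Cu⁺(aq)]^2 = 0.388, so log Q = −0.411 and E = +1.283 − (0.071/2)(−0.411) = +1.2976 V.
ΔG = −nFE = −(2)(96485)(+1.2976) J/mol = −250 kJ/mol.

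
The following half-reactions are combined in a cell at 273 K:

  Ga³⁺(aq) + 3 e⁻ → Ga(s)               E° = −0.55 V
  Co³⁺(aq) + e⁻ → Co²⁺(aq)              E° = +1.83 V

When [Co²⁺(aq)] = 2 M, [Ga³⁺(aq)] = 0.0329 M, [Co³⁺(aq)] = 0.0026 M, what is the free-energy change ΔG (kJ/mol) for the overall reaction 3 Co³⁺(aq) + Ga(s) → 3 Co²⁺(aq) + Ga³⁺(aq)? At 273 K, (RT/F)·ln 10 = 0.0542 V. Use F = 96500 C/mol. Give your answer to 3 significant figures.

E°cell = +1.83 − (−0.55) = +2.38 V; the balanced reaction transfers n = 3 electrons.
Here Q = ([Co²⁺(aq)]^3·[Ga³⁺(aq)]) / [Co³⁺(aq)]^3 = 1.5×10^7 (log Q = 7.175), giving E = +2.38 − (0.0542/3)·(7.175) = +2.2504 V.
Finally ΔG = −nFE = −(3)(96500 C/mol)(+2.2504 V) = −651 kJ/mol.

−651 kJ/mol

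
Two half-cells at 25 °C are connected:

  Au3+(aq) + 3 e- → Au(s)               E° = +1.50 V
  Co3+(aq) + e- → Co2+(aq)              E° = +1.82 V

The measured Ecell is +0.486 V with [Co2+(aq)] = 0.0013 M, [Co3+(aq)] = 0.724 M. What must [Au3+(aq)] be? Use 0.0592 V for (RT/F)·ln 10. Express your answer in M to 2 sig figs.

0.67 M

Co³⁺/Co²⁺ is the cathode (higher E°); E°cell = +1.82 − (+1.50) = +0.32 V with n = 3.
Since E = E° − (0.0592/n)·log Q, log Q = n(E° − E)/0.0592 = −8.412.
The balanced reaction is 3 Co3+(aq) + Au(s) → 3 Co2+(aq) + Au3+(aq), so Q = ([Co2+(aq)]^3·[Au3+(aq)]) / [Co3+(aq)]^3.
Substituting the known concentrations and solving, log [Au3+(aq)] = −0.175 and [Au3+(aq)] = 0.67 M.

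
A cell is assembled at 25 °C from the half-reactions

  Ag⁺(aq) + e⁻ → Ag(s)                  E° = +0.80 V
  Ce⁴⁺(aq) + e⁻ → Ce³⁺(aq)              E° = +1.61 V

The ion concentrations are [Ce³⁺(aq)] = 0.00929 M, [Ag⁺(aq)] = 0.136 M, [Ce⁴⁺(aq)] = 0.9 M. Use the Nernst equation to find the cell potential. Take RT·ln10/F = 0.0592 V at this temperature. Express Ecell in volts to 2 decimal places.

+0.98 V

Since E°(Ce⁴⁺/Ce³⁺) > E°(Ag⁺/Ag), Ce⁴⁺/Ce³⁺ serves as the cathode.
E°cell = E°cat − E°an = +1.61 − (+0.80) = +0.81 V; n = 1.
Balancing gives Ce⁴⁺(aq) + Ag(s) → Ce³⁺(aq) + Ag⁺(aq); hence Q = ([Ce³⁺(aq)]·[Ag⁺(aq)]) / [Ce⁴⁺(aq)] = 0.0014 (log Q = −2.853).
E = E° − (0.0592/n)·log Q = +0.81 − (0.0592/1)(−2.853) = +0.98 V.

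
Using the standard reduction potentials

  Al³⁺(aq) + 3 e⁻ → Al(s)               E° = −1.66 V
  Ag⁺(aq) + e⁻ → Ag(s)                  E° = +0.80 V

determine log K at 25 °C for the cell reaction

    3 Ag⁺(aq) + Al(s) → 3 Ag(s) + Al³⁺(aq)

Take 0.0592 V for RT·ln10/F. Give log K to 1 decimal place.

log K = 124.7

The Ag⁺/Ag couple is reduced (cathode); E°cell = +0.80 − (−1.66) = +2.46 V with n = 3.
At equilibrium E = 0, so log K = nE°cell / 0.0592 = (3)(+2.46) / 0.0592 = 124.7.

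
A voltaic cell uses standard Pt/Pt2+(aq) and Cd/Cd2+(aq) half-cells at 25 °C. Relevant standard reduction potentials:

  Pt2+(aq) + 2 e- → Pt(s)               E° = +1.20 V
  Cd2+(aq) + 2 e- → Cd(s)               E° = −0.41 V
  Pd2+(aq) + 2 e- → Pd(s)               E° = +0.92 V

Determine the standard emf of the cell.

Of the two couples in this cell, the one with the more positive reduction potential is reduced at the cathode: here that is Pt²⁺/Pt (+1.20 V); Cd²⁺/Cd (−0.41 V) is the anode.
E°cell = E°(cathode) − E°(anode) = +1.20 − (−0.41) = +1.61 V.

+1.61 V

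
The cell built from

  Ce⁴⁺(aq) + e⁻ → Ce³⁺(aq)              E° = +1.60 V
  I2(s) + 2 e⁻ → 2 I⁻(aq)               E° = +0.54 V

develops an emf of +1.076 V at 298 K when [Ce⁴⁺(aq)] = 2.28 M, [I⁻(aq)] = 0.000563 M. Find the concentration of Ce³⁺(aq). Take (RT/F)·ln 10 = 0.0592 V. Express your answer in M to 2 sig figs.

0.00069 M

The Ce⁴⁺/Ce³⁺ couple has the larger reduction potential, so it is the cathode: E°cell = +1.60 − (+0.54) = +1.06 V and n = 2.
Since E = E° − (0.0592/n)·log Q, log Q = n(E° − E)/0.0592 = −0.541.
Balancing electrons gives 2 Ce⁴⁺(aq) + 2 I⁻(aq) → 2 Ce³⁺(aq) + I2(s); thus Q = [Ce³⁺(aq)]^2 / ([Ce⁴⁺(aq)]^2·[I⁻(aq)]^2).
Substituting the known concentrations and solving, log [Ce³⁺(aq)] = −3.162 and [Ce³⁺(aq)] = 0.00069 M.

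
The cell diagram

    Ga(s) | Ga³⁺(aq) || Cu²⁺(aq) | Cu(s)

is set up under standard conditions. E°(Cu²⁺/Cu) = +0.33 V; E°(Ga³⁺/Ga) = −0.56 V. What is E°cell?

+0.89 V

By convention the left-hand electrode in cell notation is the anode (oxidation) and the right-hand electrode is the cathode (reduction).
E°cell = E°(right) − E°(left) = +0.33 − (−0.56) = +0.89 V.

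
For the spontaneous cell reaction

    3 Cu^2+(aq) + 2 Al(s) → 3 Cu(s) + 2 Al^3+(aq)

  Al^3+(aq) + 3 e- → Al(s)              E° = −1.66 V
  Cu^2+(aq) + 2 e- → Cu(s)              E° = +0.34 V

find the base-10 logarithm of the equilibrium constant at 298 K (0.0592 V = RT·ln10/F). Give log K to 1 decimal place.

log K = 202.7

The Cu²⁺/Cu couple is reduced (cathode); E°cell = +0.34 − (−1.66) = +2.00 V with n = 6.
At equilibrium E = 0, so log K = nE°cell / 0.0592 = (6)(+2.00) / 0.0592 = 202.7.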